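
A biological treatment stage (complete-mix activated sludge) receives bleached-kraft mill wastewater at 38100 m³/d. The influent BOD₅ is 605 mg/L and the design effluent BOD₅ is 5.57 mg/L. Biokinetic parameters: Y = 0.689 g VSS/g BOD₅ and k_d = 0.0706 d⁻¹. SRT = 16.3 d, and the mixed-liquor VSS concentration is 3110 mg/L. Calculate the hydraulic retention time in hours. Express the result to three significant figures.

τ ≈ 24.2 h

Rearranging the biomass balance for a CMAS with decay, V = Y·Q·ΔS·θ_c / [X·(1+k_d θ_c)] = 0.689 × 38100 × (605 − 5.57) × 16.3 / [3110 × (1 + 0.0706 × 16.3)] = 2.56×10^8 / 6689 = 38345 m³.
HRT = V/Q = 38345 m³ / 38100 m³·d⁻¹ = 1.006 d × 24 = 24.15 h.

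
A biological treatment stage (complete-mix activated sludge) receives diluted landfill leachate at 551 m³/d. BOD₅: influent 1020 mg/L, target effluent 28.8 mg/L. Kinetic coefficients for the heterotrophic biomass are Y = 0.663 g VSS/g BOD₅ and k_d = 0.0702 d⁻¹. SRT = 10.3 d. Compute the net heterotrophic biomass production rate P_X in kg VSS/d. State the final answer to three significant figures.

P_X ≈ 210 kg VSS/d

Correct the yield for decay: Y_obs = Y/(1 + k_d θ_c) = 0.663 / (1 + 0.0702 × 10.3) = 0.663 / 1.723 = 0.3848.
ΔS = 1020 − 28.8 = 991.2 mg/L, so the substrate removal rate is 551 × 991.2/1000 = 546.2 kg BOD₅/d.
Biomass produced: P_X = Y_obs·Q·ΔS = 0.3848 × 546.2 ≈ 210.1 kg VSS/d.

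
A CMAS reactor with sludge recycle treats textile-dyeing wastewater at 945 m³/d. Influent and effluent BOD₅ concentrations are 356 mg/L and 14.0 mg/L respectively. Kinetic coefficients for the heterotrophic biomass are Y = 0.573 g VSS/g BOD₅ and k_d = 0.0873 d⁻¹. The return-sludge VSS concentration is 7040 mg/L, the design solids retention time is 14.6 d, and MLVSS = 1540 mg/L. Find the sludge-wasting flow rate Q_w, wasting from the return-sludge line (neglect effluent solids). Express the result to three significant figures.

From the SRT design equation V = Y Q (S₀−S) θ_c / [X (1 + k_d θ_c)] = 0.573 × 945 × (356 − 14.0) × 14.6 / [1540 × (1 + 0.0873 × 14.6)] = 2.7×10^6 / 3503 = 771.9 m³.
θ_c = V·X/(Q_w·X_r) when wasting from the recycle, so Q_w = V·X/(θ_c·X_r) = 771.9 × 1540 / (14.6 × 7040) = 11.56 m³/d.

Q_w ≈ 11.6 m³/d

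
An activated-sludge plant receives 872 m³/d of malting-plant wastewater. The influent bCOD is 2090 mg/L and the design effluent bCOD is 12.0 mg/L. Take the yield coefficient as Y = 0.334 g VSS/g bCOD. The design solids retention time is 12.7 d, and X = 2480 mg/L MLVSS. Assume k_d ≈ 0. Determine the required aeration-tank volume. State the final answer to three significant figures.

Biomass mass balance (decay neglected): V·X = Y·Q·(S₀ − S)·θ_c, so V = 0.334 × 872 × (2090 − 12.0) × 12.7 / 2480 = 3099 m³.

V ≈ 3100 m³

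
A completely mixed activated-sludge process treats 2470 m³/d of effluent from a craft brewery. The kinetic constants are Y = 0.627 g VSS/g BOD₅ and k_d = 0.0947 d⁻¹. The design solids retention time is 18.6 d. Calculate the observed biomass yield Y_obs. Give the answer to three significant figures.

Observed yield with endogenous decay: Y_obs = Y / (1 + k_d·θ_c) = 0.627 / (1 + 0.0947 × 18.6) = 0.627 / 2.761 = 0.2271 g VSS/g BOD₅.

Y_obs ≈ 0.227 g VSS/g BOD₅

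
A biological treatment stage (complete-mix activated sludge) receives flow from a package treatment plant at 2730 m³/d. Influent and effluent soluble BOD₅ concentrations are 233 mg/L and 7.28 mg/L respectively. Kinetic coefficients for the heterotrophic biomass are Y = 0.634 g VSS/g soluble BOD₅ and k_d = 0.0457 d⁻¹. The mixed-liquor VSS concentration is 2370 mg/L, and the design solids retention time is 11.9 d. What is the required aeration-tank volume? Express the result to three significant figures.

V ≈ 1270 m³

Steady-state biomass mass balance: V·X·(1 + k_d·θ_c) = Y·Q·(S₀ − S)·θ_c, so V = 0.634 × 2730 × (233 − 7.28) × 11.9 / [2370 × (1 + 0.0457 × 11.9)] = 4.65×10^6 / 3659 = 1271 m³.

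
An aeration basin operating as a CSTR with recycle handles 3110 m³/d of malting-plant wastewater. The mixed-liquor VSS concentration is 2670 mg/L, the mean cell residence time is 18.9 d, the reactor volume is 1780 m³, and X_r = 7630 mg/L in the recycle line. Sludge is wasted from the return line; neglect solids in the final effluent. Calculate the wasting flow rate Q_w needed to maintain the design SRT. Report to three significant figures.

Q_w ≈ 33.0 m³/d

Q_w = (V·X)/(θ_c X_r) = 1780 × 2670 / (18.9 × 7630) = 32.96 m³/d.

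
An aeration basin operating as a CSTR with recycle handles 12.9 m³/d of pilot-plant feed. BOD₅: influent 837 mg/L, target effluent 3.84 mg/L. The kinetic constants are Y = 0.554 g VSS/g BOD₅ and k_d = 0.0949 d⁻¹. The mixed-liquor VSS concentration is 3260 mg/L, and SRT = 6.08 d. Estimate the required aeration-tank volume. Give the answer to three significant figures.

V ≈ 7.04 m³

Rearranging the biomass balance for a CMAS with decay, V = Y·Q·ΔS·θ_c / [X·(1+k_d θ_c)] = 0.554 × 12.9 × (837 − 3.84) × 6.08 / [3260 × (1 + 0.0949 × 6.08)] = 3.62×10^4 / 5141 = 7.042 m³.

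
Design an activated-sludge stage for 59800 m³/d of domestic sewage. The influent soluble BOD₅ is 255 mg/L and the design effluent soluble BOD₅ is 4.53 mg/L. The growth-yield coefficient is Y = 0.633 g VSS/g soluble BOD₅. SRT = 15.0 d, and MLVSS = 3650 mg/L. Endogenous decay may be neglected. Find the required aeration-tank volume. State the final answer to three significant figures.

V·X = Y·Q·ΔS·θ_c gives V = 0.633 × 59800 × (255 − 4.53) × 15.0 / 3650 = 38964 m³.

V ≈ 39000 m³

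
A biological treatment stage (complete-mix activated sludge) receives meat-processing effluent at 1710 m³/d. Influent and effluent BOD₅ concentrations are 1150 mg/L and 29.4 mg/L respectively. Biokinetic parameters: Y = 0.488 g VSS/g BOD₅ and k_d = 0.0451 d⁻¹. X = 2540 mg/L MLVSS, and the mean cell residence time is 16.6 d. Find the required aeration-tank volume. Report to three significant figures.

Rearranging the biomass balance for a CMAS with decay, V = Y·Q·ΔS·θ_c / [X·(1+k_d θ_c)] = 0.488 × 1710 × (1150 − 29.4) × 16.6 / [2540 × (1 + 0.0451 × 16.6)] = 1.55×10^7 / 4442 = 3495 m³.

V ≈ 3490 m³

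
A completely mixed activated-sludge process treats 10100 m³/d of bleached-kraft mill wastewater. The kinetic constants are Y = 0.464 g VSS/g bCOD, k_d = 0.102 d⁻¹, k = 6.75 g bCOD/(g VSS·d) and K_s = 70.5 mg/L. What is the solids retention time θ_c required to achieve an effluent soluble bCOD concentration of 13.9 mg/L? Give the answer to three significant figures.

Specific growth rate at S = 13.9 mg/L: μ = YkS/(K_s+S) = 0.464·6.75·13.9/(70.5+13.9) = 0.5158 d⁻¹.
θ_c = 1/(μ − k_d) = 1/(0.5158 − 0.102) = 1/0.4138 = 2.417 d.

θ_c ≈ 2.42 d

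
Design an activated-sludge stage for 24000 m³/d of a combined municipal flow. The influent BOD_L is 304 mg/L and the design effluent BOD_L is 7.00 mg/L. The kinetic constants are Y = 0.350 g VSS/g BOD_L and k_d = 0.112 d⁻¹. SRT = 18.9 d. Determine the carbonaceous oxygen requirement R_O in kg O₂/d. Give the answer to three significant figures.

Correct the yield for decay: Y_obs = Y/(1 + k_d θ_c) = 0.350 / (1 + 0.112 × 18.9) = 0.350 / 3.117 = 0.1123.
Q·(S₀ − S) = 24000 × (304 − 7.00) × 10⁻³ = 7128 kg/d removed.
Net sludge production P_X = 0.1123 × 7128 = 800.4 kg VSS/d.
R_O = Q·ΔS − 1.42 P_X = 7128 − 1137 = 5991 kg O₂/d.

R_O ≈ 5990 kg O₂/d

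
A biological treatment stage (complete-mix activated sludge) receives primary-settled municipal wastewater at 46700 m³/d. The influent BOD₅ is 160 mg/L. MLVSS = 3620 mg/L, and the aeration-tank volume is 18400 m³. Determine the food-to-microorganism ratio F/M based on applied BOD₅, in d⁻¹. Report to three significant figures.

F/M ≈ 0.112 d⁻¹

F/M = Q·S₀ / (V·X) = 46700 × 160 / (18400 × 3620) = 0.1122 g BOD₅·(g VSS·d)⁻¹.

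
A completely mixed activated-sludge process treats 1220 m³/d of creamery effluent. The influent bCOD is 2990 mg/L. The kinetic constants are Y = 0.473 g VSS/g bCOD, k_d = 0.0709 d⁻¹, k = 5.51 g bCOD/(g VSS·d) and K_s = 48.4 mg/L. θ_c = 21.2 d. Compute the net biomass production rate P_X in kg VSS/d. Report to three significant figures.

P_X ≈ 689 kg VSS/d

From the Monod/SRT balance for a CMAS, S = K_s·(1+k_d θ_c)/[θ_c·(Y k − k_d) − 1] = 48.4 × (1 + 0.0709 × 21.2) / [21.2 × (0.473 × 5.51 − 0.0709) − 1] = 121.1 / 52.75 = 2.297 mg/L.
Observed yield with endogenous decay: Y_obs = Y / (1 + k_d·θ_c) = 0.473 / (1 + 0.0709 × 21.2) = 0.473 / 2.503 = 0.1890 g VSS/g bCOD.
Mass of bCOD removed per day: Q(S₀ − S) = 1220 × 2988 g/m³ = 3645 kg/d.
P_X = Y_obs · Q(S₀ − S) = 0.1890 × 3645 = 688.8 kg VSS/d.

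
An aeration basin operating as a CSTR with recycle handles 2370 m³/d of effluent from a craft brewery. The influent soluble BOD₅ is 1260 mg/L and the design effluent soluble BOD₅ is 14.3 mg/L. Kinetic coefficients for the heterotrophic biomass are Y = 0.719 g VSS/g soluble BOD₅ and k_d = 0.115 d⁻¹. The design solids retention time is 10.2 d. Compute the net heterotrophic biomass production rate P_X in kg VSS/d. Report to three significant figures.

Y_obs = Y / (1 + k_d θ_c) = 0.719 / (1 + 0.115 × 10.2) = 0.719 / 2.173 = 0.3309.
Substrate removed = Q·(S₀ − S) = 2370 m³/d × (1260 − 14.3) g/m³ = 2.95×10^6 g/d = 2952 kg/d.
Biomass produced: P_X = Y_obs·Q·ΔS = 0.3309 × 2952 ≈ 976.9 kg VSS/d.

P_X ≈ 977 kg VSS/d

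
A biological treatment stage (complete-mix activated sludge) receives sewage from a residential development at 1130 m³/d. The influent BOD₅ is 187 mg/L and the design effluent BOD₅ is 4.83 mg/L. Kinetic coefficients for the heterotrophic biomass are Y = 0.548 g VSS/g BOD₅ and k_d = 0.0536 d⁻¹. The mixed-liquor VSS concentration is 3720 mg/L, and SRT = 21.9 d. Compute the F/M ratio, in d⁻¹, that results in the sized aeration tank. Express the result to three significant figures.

F/M ≈ 0.186 d⁻¹

From the SRT design equation V = Y Q (S₀−S) θ_c / [X (1 + k_d θ_c)] = 0.548 × 1130 × (187 − 4.83) × 21.9 / [3720 × (1 + 0.0536 × 21.9)] = 2.47×10^6 / 8087 = 305.5 m³.
F/M = Q·S₀ / (V·X) = 1130 × 187 / (305.5 × 3720) = 0.1859 g BOD₅·(g VSS·d)⁻¹.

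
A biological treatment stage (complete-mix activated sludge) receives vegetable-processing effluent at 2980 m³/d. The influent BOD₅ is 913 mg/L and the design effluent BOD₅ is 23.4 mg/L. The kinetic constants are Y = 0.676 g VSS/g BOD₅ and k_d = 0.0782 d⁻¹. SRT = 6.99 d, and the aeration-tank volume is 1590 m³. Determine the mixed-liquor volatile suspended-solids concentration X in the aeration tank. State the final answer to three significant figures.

X ≈ 5090 mg/L

From V·X·(1 + k_d·θ_c) = Y·Q·(S₀ − S)·θ_c: X = 0.676 × 2980 × (913 − 23.4) × 6.99 / [1590 × (1 + 0.0782 × 6.99)] = 5094 mg/L.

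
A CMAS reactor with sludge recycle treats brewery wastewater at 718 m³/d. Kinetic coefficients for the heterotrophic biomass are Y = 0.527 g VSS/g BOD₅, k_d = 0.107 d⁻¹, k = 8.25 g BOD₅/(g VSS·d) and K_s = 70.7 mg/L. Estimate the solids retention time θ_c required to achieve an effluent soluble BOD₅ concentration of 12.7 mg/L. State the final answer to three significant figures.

At the target effluent, Y k S/(K_s+S) = 0.527×8.25×12.7/83.40 = 0.6621 d⁻¹.
Then 1/θ_c = μ − k_d = 0.6621 − 0.107 = 0.5551 d⁻¹, giving θ_c = 1.802 d.

θ_c ≈ 1.80 d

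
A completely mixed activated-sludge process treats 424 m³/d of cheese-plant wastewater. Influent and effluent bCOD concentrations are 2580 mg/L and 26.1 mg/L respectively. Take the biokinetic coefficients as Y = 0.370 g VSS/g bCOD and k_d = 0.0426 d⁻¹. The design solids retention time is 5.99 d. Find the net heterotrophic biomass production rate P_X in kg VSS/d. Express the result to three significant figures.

Observed yield with endogenous decay: Y_obs = Y / (1 + k_d·θ_c) = 0.370 / (1 + 0.0426 × 5.99) = 0.370 / 1.255 = 0.2948 g VSS/g bCOD.
Mass of bCOD removed per day: Q(S₀ − S) = 424 × 2554 g/m³ = 1083 kg/d.
So the net sludge growth is P_X = 0.2948 × 1083 = 319.2 kg VSS/d.

P_X ≈ 319 kg VSS/d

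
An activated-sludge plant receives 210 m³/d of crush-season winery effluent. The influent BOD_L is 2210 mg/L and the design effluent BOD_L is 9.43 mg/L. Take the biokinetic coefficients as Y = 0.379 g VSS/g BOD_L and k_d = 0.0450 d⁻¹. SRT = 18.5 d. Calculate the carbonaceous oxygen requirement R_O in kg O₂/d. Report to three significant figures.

Y_obs = Y / (1 + k_d θ_c) = 0.379 / (1 + 0.0450 × 18.5) = 0.379 / 1.833 = 0.2068.
Q·(S₀ − S) = 210 × (2210 − 9.43) × 10⁻³ = 462.1 kg/d removed.
Net sludge production P_X = 0.2068 × 462.1 = 95.58 kg VSS/d.
R_O = Q·(S₀ − S) − 1.42·P_X = 462.1 − 1.42 × 95.58 = 326.4 kg O₂/d.

R_O ≈ 326 kg O₂/d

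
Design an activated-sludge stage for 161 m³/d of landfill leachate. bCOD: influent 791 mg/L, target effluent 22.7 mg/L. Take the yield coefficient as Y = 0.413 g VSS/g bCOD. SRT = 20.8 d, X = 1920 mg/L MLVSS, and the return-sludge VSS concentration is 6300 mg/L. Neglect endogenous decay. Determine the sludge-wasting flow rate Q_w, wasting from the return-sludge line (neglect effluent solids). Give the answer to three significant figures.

V·X = Y·Q·ΔS·θ_c gives V = 0.413 × 161 × (791 − 22.7) × 20.8 / 1920 = 553.4 m³.
θ_c = V·X/(Q_w·X_r) when wasting from the recycle, so Q_w = V·X/(θ_c·X_r) = 553.4 × 1920 / (20.8 × 6300) = 8.109 m³/d.

Q_w ≈ 8.11 m³/d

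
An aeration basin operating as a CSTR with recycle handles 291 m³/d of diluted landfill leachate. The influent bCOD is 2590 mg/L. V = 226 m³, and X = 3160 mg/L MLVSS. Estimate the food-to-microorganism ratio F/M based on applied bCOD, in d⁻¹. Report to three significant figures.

F/M ≈ 1.06 d⁻¹

F/M = Q·S₀ / (V·X) = 291 × 2590 / (226.0 × 3160) = 1.055 g bCOD·(g VSS·d)⁻¹.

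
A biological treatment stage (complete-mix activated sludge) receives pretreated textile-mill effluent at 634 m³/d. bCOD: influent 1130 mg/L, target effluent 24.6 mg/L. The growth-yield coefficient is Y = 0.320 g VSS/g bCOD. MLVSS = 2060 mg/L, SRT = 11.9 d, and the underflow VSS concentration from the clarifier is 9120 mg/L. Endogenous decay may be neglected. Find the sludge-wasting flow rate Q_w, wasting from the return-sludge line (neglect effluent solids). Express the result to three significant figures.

Q_w ≈ 24.6 m³/d

V·X = Y·Q·ΔS·θ_c gives V = 0.320 × 634 × (1130 − 24.6) × 11.9 / 2060 = 1296 m³.
θ_c = V·X/(Q_w·X_r) when wasting from the recycle, so Q_w = V·X/(θ_c·X_r) = 1296 × 2060 / (11.9 × 9120) = 24.59 m³/d.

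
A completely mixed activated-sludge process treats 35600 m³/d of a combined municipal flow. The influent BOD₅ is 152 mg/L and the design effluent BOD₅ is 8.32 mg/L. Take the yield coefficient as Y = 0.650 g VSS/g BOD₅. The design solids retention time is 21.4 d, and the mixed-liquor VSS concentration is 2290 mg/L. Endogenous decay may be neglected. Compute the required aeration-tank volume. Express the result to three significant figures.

V·X = Y·Q·ΔS·θ_c gives V = 0.650 × 35600 × (152 − 8.32) × 21.4 / 2290 = 31070 m³.

V ≈ 31100 m³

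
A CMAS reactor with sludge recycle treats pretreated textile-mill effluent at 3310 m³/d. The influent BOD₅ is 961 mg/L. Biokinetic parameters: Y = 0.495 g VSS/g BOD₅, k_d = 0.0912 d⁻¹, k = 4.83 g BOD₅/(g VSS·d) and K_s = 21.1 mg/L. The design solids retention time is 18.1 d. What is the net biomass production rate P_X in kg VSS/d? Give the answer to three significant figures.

Effluent substrate depends only on kinetics and SRT: S = K_s(1 + k_d θ_c) / [θ_c(Yk − k_d) − 1] = 21.1 × (1 + 0.0912 × 18.1) / [18.1 × (0.495 × 4.83 − 0.0912) − 1] = 55.93 / 40.62 = 1.377 mg/L.
Observed yield with endogenous decay: Y_obs = Y / (1 + k_d·θ_c) = 0.495 / (1 + 0.0912 × 18.1) = 0.495 / 2.651 = 0.1867 g VSS/g BOD₅.
ΔS = 961 − 1.38 = 959.6 mg/L, so the substrate removal rate is 3310 × 959.6/1000 = 3176 kg BOD₅/d.
Biomass produced: P_X = Y_obs·Q·ΔS = 0.1867 × 3176 ≈ 593.2 kg VSS/d.

P_X ≈ 593 kg VSS/d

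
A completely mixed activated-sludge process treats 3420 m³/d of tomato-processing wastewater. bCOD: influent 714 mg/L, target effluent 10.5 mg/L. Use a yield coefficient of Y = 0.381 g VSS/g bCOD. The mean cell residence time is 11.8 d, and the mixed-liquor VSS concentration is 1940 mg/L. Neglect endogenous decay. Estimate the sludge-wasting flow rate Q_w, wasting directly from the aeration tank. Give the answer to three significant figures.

With k_d = 0 the design equation reduces to V = Y Q (S₀−S) θ_c / X = 0.381 × 3420 × (714 − 10.5) × 11.8 / 1940 = 5576 m³.
For wasting at MLVSS concentration, Q_w = V/θ_c = 5576/11.8 = 472.5 m³/d.

Q_w ≈ 473 m³/d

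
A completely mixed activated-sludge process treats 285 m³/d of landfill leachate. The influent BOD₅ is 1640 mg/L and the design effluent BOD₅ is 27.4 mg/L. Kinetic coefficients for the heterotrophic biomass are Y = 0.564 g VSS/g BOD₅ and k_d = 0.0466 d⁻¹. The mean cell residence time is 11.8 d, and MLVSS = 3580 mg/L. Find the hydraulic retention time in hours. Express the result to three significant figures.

Rearranging the biomass balance for a CMAS with decay, V = Y·Q·ΔS·θ_c / [X·(1+k_d θ_c)] = 0.564 × 285 × (1640 − 27.4) × 11.8 / [3580 × (1 + 0.0466 × 11.8)] = 3.06×10^6 / 5549 = 551.3 m³.
Hydraulic retention time τ = V/Q = 551.3 / 285 = 1.934 d = 46.42 h.

τ ≈ 46.4 h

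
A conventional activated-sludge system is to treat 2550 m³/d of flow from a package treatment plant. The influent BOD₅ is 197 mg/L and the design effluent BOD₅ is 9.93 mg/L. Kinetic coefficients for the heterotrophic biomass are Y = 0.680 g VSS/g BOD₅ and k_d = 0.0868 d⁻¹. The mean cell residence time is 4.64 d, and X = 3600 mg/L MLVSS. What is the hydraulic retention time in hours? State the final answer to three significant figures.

τ ≈ 2.81 h

Rearranging the biomass balance for a CMAS with decay, V = Y·Q·ΔS·θ_c / [X·(1+k_d θ_c)] = 0.680 × 2550 × (197 − 9.93) × 4.64 / [3600 × (1 + 0.0868 × 4.64)] = 1.51×10^6 / 5050 = 298.0 m³.
Hydraulic retention time τ = V/Q = 298.0 / 2550 = 0.1169 d = 2.805 h.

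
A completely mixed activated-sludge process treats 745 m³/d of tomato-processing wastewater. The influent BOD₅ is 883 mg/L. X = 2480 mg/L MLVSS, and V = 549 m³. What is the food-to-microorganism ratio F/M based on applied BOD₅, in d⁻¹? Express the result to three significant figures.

F/M ≈ 0.483 d⁻¹

F/M = Q·S₀ / (V·X) = 745 × 883 / (549.0 × 2480) = 0.4832 g BOD₅·(g VSS·d)⁻¹.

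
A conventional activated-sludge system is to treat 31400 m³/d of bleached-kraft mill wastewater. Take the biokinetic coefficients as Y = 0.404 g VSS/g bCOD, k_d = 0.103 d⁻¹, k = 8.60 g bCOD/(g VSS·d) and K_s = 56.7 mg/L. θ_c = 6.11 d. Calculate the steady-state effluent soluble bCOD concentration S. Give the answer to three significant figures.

S ≈ 4.71 mg/L

Effluent substrate depends only on kinetics and SRT: S = K_s(1 + k_d θ_c) / [θ_c(Yk − k_d) − 1] = 56.7 × (1 + 0.103 × 6.11) / [6.11 × (0.404 × 8.60 − 0.103) − 1] = 92.38 / 19.60 = 4.714 mg/L.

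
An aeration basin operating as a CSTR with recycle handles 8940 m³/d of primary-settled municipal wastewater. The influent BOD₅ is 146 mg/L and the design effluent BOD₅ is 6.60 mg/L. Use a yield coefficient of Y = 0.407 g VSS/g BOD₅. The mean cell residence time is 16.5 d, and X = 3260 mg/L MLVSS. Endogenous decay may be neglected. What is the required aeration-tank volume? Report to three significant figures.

V·X = Y·Q·ΔS·θ_c gives V = 0.407 × 8940 × (146 − 6.60) × 16.5 / 3260 = 2567 m³.

V ≈ 2570 m³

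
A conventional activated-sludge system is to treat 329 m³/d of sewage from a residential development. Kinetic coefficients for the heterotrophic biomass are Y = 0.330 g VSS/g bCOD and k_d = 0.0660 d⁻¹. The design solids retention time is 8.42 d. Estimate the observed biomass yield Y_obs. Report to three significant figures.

Y_obs ≈ 0.212 g VSS/g bCOD

The observed yield is Y_obs = Y/(1 + k_d·θ_c) = 0.330 / (1 + 0.0660 × 8.42) = 0.330 / 1.556 = 0.2121 g VSS per g bCOD removed.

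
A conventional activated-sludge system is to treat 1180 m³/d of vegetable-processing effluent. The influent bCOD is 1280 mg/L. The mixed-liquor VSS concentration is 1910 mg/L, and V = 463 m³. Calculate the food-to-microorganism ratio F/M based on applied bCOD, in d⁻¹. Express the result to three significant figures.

F/M ≈ 1.71 d⁻¹

Food-to-microorganism ratio F/M = Q S₀ / (V X) = 1180 × 1280 / (463.0 × 1910) = 1.708 d⁻¹.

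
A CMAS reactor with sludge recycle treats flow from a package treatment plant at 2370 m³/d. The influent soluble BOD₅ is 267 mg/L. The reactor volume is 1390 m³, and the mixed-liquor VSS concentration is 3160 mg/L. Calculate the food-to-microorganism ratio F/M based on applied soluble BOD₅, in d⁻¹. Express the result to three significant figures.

Food-to-microorganism ratio F/M = Q S₀ / (V X) = 2370 × 267 / (1390 × 3160) = 0.1441 d⁻¹.

F/M ≈ 0.144 d⁻¹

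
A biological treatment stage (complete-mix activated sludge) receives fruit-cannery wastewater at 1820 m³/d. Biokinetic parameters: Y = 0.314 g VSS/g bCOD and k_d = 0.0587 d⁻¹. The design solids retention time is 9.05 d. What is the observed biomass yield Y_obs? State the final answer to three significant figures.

Y_obs ≈ 0.205 g VSS/g bCOD

Correct the yield for decay: Y_obs = Y/(1 + k_d θ_c) = 0.314 / (1 + 0.0587 × 9.05) = 0.314 / 1.531 = 0.2051.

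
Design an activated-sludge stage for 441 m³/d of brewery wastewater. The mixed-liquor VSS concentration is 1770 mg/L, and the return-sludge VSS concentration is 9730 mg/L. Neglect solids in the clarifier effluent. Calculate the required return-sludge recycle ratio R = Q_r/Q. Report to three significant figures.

Mass balance around the secondary clarifier (neglecting effluent solids): R = X / (X_r − X) = 1770 / (9730 − 1770) = 0.2224.

R ≈ 0.222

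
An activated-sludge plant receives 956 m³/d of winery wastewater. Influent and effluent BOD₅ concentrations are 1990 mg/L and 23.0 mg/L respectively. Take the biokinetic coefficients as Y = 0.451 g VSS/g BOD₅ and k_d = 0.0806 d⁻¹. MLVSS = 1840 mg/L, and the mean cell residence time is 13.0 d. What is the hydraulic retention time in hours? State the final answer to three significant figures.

τ ≈ 73.5 h

Steady-state biomass mass balance: V·X·(1 + k_d·θ_c) = Y·Q·(S₀ − S)·θ_c, so V = 0.451 × 956 × (1990 − 23.0) × 13.0 / [1840 × (1 + 0.0806 × 13.0)] = 1.1×10^7 / 3768 = 2926 m³.
τ = V/Q = 2926/956 = 3.061 d, or 73.46 h.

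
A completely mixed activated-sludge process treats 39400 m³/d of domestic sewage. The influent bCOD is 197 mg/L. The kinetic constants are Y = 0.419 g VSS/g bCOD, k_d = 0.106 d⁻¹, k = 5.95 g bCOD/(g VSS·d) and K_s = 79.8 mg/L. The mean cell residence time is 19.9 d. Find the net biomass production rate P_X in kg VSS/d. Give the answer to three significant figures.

P_X ≈ 1020 kg VSS/d

For a completely mixed reactor with recycle the Lawrence–McCarty relation gives S = K_s·(1 + k_d·θ_c) / [θ_c·(Y·k − k_d) − 1] = 79.8 × (1 + 0.106 × 19.9) / [19.9 × (0.419 × 5.95 − 0.106) − 1] = 248.1 / 46.50 = 5.336 mg/L.
Observed yield with endogenous decay: Y_obs = Y / (1 + k_d·θ_c) = 0.419 / (1 + 0.106 × 19.9) = 0.419 / 3.109 = 0.1348 g VSS/g bCOD.
ΔS = 197 − 5.34 = 191.7 mg/L, so the substrate removal rate is 39400 × 191.7/1000 = 7551 kg bCOD/d.
Net biomass production P_X = Y_obs × Q·(S₀ − S) = 0.1348 × 7551 = 1018 kg VSS/d.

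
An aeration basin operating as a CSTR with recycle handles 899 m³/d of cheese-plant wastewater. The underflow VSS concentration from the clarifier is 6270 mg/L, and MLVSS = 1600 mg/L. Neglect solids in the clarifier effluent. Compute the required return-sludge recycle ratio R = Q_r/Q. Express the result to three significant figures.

R ≈ 0.343

R = Q_r/Q = X/(X_r − X) = 1600 / (6270 − 1600) = 0.3426.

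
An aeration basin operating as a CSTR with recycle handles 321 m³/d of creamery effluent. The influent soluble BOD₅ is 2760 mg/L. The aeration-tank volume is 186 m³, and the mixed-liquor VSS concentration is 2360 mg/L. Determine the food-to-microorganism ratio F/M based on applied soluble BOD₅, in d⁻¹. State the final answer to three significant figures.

F/M ≈ 2.02 d⁻¹

F/M = applied load / biomass = Q·S₀/(V·X) = 321 × 2760 / (186.0 × 2360) = 2.018 d⁻¹.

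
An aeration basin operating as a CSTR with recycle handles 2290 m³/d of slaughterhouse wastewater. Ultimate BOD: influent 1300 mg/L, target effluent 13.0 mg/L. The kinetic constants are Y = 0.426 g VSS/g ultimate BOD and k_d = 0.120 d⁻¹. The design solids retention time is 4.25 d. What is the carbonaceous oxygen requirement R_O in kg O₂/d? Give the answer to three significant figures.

R_O ≈ 1770 kg O₂/d

Y_obs = Y / (1 + k_d θ_c) = 0.426 / (1 + 0.120 × 4.25) = 0.426 / 1.510 = 0.2821.
Substrate removed = Q·(S₀ − S) = 2290 m³/d × (1300 − 13.0) g/m³ = 2.95×10^6 g/d = 2947 kg/d.
Biomass synthesised: P_X = Y_obs × 2947 = 831.5 kg VSS/d.
R_O = Q·ΔS − 1.42 P_X = 2947 − 1181 = 1767 kg O₂/d.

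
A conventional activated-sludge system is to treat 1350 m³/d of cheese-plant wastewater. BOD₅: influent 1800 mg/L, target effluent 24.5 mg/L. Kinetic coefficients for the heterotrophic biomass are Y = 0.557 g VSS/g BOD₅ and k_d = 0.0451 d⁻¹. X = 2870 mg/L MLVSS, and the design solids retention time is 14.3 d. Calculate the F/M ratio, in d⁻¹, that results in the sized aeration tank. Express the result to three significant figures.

Steady-state biomass mass balance: V·X·(1 + k_d·θ_c) = Y·Q·(S₀ − S)·θ_c, so V = 0.557 × 1350 × (1800 − 24.5) × 14.3 / [2870 × (1 + 0.0451 × 14.3)] = 1.91×10^7 / 4721 = 4044 m³.
Food-to-microorganism ratio F/M = Q S₀ / (V X) = 1350 × 1800 / (4044 × 2870) = 0.2094 d⁻¹.

F/M ≈ 0.209 d⁻¹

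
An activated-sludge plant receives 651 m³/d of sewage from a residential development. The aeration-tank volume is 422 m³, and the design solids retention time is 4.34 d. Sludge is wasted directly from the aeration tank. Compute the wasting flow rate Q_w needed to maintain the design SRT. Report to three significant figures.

For wasting at MLVSS concentration, Q_w = V/θ_c = 422.0/4.34 = 97.24 m³/d.

Q_w ≈ 97.2 m³/d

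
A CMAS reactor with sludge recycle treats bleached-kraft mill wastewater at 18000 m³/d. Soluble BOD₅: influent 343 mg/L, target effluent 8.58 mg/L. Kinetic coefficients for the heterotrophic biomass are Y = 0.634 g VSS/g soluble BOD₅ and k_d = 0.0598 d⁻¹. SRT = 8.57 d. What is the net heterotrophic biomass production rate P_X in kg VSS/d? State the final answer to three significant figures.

P_X ≈ 2520 kg VSS/d

The observed yield is Y_obs = Y/(1 + k_d·θ_c) = 0.634 / (1 + 0.0598 × 8.57) = 0.634 / 1.512 = 0.4192 g VSS per g soluble BOD₅ removed.
Mass of soluble BOD₅ removed per day: Q(S₀ − S) = 18000 × 334.4 g/m³ = 6020 kg/d.
Net biomass production P_X = Y_obs × Q·(S₀ − S) = 0.4192 × 6020 = 2523 kg VSS/d.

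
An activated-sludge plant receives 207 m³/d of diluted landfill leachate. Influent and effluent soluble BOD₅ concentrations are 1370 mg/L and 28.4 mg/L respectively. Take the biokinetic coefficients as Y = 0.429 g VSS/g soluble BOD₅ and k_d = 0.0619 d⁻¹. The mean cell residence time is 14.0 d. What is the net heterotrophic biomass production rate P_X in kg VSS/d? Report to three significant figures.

Observed yield with endogenous decay: Y_obs = Y / (1 + k_d·θ_c) = 0.429 / (1 + 0.0619 × 14.0) = 0.429 / 1.867 = 0.2298 g VSS/g soluble BOD₅.
Substrate removed = Q·(S₀ − S) = 207 m³/d × (1370 − 28.4) g/m³ = 2.78×10^5 g/d = 277.7 kg/d.
Biomass produced: P_X = Y_obs·Q·ΔS = 0.2298 × 277.7 ≈ 63.83 kg VSS/d.

P_X ≈ 63.8 kg VSS/d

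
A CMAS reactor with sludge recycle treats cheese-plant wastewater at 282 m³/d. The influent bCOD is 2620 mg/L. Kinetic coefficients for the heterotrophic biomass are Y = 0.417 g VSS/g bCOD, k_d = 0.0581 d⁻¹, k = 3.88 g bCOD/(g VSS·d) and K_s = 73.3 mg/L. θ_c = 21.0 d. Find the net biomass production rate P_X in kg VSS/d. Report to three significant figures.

Effluent substrate depends only on kinetics and SRT: S = K_s(1 + k_d θ_c) / [θ_c(Yk − k_d) − 1] = 73.3 × (1 + 0.0581 × 21.0) / [21.0 × (0.417 × 3.88 − 0.0581) − 1] = 162.7 / 31.76 = 5.124 mg/L.
Correct the yield for decay: Y_obs = Y/(1 + k_d θ_c) = 0.417 / (1 + 0.0581 × 21.0) = 0.417 / 2.220 = 0.1878.
Substrate removed = Q·(S₀ − S) = 282 m³/d × (2620 − 5.12) g/m³ = 7.37×10^5 g/d = 737.4 kg/d.
Biomass produced: P_X = Y_obs·Q·ΔS = 0.1878 × 737.4 ≈ 138.5 kg VSS/d.

P_X ≈ 139 kg VSS/d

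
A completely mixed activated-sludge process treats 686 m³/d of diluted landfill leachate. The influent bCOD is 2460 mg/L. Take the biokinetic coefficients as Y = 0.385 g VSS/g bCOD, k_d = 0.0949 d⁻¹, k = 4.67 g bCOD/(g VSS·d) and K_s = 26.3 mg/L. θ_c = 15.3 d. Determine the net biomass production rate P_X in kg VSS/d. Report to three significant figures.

P_X ≈ 265 kg VSS/d

From the Monod/SRT balance for a CMAS, S = K_s·(1+k_d θ_c)/[θ_c·(Y k − k_d) − 1] = 26.3 × (1 + 0.0949 × 15.3) / [15.3 × (0.385 × 4.67 − 0.0949) − 1] = 64.49 / 25.06 = 2.574 mg/L.
Correct the yield for decay: Y_obs = Y/(1 + k_d θ_c) = 0.385 / (1 + 0.0949 × 15.3) = 0.385 / 2.452 = 0.1570.
Q·(S₀ − S) = 686 × (2460 − 2.57) × 10⁻³ = 1686 kg/d removed.
Net biomass production P_X = Y_obs × Q·(S₀ − S) = 0.1570 × 1686 = 264.7 kg VSS/d.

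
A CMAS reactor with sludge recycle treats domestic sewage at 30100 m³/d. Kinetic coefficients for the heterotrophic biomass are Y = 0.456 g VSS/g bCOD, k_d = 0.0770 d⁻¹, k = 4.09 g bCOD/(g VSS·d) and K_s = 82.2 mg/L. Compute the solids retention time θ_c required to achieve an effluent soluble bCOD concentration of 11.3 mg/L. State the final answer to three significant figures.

θ_c ≈ 6.74 d

From 1/θ_c = Y·k·S/(K_s + S) − k_d: Y·k·S/(K_s+S) = 0.456 × 4.09 × 11.3 / (82.2 + 11.3) = 0.2254 d⁻¹.
1/θ_c = 0.2254 − 0.0770 = 0.1484 d⁻¹, so θ_c = 6.739 d.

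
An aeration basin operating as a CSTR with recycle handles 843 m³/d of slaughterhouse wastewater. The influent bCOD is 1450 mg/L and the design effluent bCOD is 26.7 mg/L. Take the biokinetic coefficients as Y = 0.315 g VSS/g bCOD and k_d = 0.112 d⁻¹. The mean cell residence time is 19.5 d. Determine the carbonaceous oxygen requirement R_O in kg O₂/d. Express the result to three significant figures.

Correct the yield for decay: Y_obs = Y/(1 + k_d θ_c) = 0.315 / (1 + 0.112 × 19.5) = 0.315 / 3.184 = 0.09893.
Substrate removed = Q·(S₀ − S) = 843 m³/d × (1450 − 26.7) g/m³ = 1.2×10^6 g/d = 1200 kg/d.
P_X = Y_obs·Q·(S₀ − S) = 0.09893 × 1200 = 118.7 kg VSS/d.
Carbonaceous O₂ demand = substrate oxidised − cell-mass equivalent = 1200 − 1.42 × 118.7 = 1031 kg O₂/d.

R_O ≈ 1030 kg O₂/d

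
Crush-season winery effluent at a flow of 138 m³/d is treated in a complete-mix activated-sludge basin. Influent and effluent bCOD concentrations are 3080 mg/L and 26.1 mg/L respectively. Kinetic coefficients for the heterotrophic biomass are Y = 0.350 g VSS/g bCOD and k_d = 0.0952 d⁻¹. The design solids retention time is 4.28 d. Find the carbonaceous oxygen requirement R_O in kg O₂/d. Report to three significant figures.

Observed yield with endogenous decay: Y_obs = Y / (1 + k_d·θ_c) = 0.350 / (1 + 0.0952 × 4.28) = 0.350 / 1.407 = 0.2487 g VSS/g bCOD.
Substrate removed = Q·(S₀ − S) = 138 m³/d × (3080 − 26.1) g/m³ = 4.21×10^5 g/d = 421.4 kg/d.
Biomass synthesised: P_X = Y_obs × 421.4 = 104.8 kg VSS/d.
R_O = Q·ΔS − 1.42 P_X = 421.4 − 148.8 = 272.6 kg O₂/d.

R_O ≈ 273 kg O₂/d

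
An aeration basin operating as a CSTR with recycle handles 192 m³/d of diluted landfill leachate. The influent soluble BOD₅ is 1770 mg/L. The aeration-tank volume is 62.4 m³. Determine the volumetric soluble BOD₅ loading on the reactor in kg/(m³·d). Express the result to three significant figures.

L_v ≈ 5.45 kg soluble BOD₅/(m³·d)

L_v = Q S₀ / V = 192 × 1770 × 10⁻³ / 62.40 = 5.446 kg/(m³·d).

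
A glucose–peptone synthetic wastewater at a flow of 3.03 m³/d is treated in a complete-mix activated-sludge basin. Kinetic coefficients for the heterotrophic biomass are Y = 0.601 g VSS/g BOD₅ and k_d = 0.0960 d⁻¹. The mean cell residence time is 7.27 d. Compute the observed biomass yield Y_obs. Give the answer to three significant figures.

Correct the yield for decay: Y_obs = Y/(1 + k_d θ_c) = 0.601 / (1 + 0.0960 × 7.27) = 0.601 / 1.698 = 0.3540.

Y_obs ≈ 0.354 g VSS/g BOD₅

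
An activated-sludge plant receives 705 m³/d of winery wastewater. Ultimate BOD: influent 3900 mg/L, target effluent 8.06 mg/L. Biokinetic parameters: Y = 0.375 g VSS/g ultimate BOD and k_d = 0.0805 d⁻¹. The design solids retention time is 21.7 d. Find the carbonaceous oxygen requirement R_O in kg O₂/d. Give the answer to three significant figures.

Y_obs = Y / (1 + k_d θ_c) = 0.375 / (1 + 0.0805 × 21.7) = 0.375 / 2.747 = 0.1365.
ΔS = 3900 − 8.06 = 3892 mg/L, so the substrate removal rate is 705 × 3892/1000 = 2744 kg ultimate BOD/d.
P_X = Y_obs·Q·(S₀ − S) = 0.1365 × 2744 = 374.6 kg VSS/d.
R_O = Q·(S₀ − S) − 1.42·P_X = 2744 − 1.42 × 374.6 = 2212 kg O₂/d.

R_O ≈ 2210 kg O₂/d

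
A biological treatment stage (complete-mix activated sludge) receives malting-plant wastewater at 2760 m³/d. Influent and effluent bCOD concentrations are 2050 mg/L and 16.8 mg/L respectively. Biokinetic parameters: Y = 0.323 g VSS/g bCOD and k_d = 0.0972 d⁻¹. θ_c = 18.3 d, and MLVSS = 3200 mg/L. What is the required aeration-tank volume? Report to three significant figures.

V ≈ 3730 m³

From the SRT design equation V = Y Q (S₀−S) θ_c / [X (1 + k_d θ_c)] = 0.323 × 2760 × (2050 − 16.8) × 18.3 / [3200 × (1 + 0.0972 × 18.3)] = 3.32×10^7 / 8892 = 3730 m³.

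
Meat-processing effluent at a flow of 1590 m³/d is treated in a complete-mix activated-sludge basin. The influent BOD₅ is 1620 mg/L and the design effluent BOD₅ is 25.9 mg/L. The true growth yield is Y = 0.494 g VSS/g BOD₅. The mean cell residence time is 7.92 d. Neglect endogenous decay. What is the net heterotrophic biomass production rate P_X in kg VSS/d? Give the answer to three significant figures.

P_X ≈ 1250 kg VSS/d

With endogenous decay neglected, the observed yield equals the true yield: Y_obs = Y = 0.494 g VSS/g BOD₅.
Substrate removed = Q·(S₀ − S) = 1590 m³/d × (1620 − 25.9) g/m³ = 2.53×10^6 g/d = 2535 kg/d.
Biomass produced: P_X = Y_obs·Q·ΔS = 0.4940 × 2535 ≈ 1252 kg VSS/d.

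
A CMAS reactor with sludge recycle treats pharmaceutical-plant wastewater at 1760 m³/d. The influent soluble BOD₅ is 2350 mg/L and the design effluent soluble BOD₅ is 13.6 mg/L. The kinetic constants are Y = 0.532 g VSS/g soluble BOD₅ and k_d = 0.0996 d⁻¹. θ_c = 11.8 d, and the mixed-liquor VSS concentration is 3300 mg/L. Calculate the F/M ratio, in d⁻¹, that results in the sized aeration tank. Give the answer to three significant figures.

Steady-state biomass mass balance: V·X·(1 + k_d·θ_c) = Y·Q·(S₀ − S)·θ_c, so V = 0.532 × 1760 × (2350 − 13.6) × 11.8 / [3300 × (1 + 0.0996 × 11.8)] = 2.58×10^7 / 7178 = 3596 m³.
Food-to-microorganism ratio F/M = Q S₀ / (V X) = 1760 × 2350 / (3596 × 3300) = 0.3485 d⁻¹.

F/M ≈ 0.349 d⁻¹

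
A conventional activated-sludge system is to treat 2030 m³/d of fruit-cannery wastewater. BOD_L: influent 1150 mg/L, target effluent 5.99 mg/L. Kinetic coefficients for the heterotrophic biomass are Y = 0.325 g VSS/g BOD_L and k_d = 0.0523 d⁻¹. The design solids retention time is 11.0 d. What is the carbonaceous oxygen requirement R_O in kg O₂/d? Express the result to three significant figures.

R_O ≈ 1640 kg O₂/d

Correct the yield for decay: Y_obs = Y/(1 + k_d θ_c) = 0.325 / (1 + 0.0523 × 11.0) = 0.325 / 1.575 = 0.2063.
Q·(S₀ − S) = 2030 × (1150 − 5.99) × 10⁻³ = 2322 kg/d removed.
Net sludge production P_X = 0.2063 × 2322 = 479.1 kg VSS/d.
R_O = Q·(S₀ − S) − 1.42·P_X = 2322 − 1.42 × 479.1 = 1642 kg O₂/d.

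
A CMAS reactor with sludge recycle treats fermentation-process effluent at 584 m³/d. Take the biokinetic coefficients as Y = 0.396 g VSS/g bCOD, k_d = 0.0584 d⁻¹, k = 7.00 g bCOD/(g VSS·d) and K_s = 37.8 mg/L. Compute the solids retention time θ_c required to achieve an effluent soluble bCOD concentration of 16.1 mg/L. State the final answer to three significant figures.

From 1/θ_c = Y·k·S/(K_s + S) − k_d: Y·k·S/(K_s+S) = 0.396 × 7.00 × 16.1 / (37.8 + 16.1) = 0.8280 d⁻¹.
1/θ_c = 0.8280 − 0.0584 = 0.7696 d⁻¹, so θ_c = 1.299 d.

θ_c ≈ 1.30 d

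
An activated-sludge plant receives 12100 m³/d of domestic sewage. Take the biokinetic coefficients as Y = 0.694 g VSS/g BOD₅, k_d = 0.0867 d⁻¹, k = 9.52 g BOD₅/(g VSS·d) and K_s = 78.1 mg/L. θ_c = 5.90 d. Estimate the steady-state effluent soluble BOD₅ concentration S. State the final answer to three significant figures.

S ≈ 3.15 mg/L

From the Monod/SRT balance for a CMAS, S = K_s·(1+k_d θ_c)/[θ_c·(Y k − k_d) − 1] = 78.1 × (1 + 0.0867 × 5.90) / [5.90 × (0.694 × 9.52 − 0.0867) − 1] = 118.1 / 37.47 = 3.151 mg/L.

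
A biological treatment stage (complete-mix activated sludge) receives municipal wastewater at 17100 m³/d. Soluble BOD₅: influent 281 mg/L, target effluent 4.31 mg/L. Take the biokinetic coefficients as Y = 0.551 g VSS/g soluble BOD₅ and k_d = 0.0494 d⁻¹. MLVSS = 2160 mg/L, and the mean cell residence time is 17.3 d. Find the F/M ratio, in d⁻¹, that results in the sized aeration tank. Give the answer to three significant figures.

From the SRT design equation V = Y Q (S₀−S) θ_c / [X (1 + k_d θ_c)] = 0.551 × 17100 × (281 − 4.31) × 17.3 / [2160 × (1 + 0.0494 × 17.3)] = 4.51×10^7 / 4006 = 11258 m³.
F/M = Q·S₀ / (V·X) = 17100 × 281 / (11258 × 2160) = 0.1976 g soluble BOD₅·(g VSS·d)⁻¹.

F/M ≈ 0.198 d⁻¹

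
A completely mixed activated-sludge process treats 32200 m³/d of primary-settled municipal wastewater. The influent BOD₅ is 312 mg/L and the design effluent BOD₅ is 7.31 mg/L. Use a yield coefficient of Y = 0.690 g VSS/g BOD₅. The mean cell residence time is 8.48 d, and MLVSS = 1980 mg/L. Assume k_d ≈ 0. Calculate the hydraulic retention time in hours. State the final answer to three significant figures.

Biomass mass balance (decay neglected): V·X = Y·Q·(S₀ − S)·θ_c, so V = 0.690 × 32200 × (312 − 7.31) × 8.48 / 1980 = 28993 m³.
Hydraulic retention time τ = V/Q = 28993 / 32200 = 0.9004 d = 21.61 h.

τ ≈ 21.6 h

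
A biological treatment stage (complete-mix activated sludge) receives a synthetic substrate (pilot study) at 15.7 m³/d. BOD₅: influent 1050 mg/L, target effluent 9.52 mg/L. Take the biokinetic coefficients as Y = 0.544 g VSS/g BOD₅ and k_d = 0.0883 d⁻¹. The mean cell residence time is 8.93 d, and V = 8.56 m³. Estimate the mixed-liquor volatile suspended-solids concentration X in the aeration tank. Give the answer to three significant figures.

X ≈ 5180 mg/L

From V·X·(1 + k_d·θ_c) = Y·Q·(S₀ − S)·θ_c: X = 0.544 × 15.7 × (1050 − 9.52) × 8.93 / [8.56 × (1 + 0.0883 × 8.93)] = 5183 mg/L.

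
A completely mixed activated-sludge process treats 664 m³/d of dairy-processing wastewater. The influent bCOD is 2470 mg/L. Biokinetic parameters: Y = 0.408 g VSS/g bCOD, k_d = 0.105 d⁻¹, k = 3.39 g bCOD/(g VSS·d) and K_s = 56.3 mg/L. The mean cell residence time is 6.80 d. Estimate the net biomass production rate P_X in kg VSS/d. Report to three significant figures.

For a completely mixed reactor with recycle the Lawrence–McCarty relation gives S = K_s·(1 + k_d·θ_c) / [θ_c·(Y·k − k_d) − 1] = 56.3 × (1 + 0.105 × 6.80) / [6.80 × (0.408 × 3.39 − 0.105) − 1] = 96.50 / 7.691 = 12.55 mg/L.
Y_obs = Y / (1 + k_d θ_c) = 0.408 / (1 + 0.105 × 6.80) = 0.408 / 1.714 = 0.2380.
Mass of bCOD removed per day: Q(S₀ − S) = 664 × 2458 g/m³ = 1632 kg/d.
So the net sludge growth is P_X = 0.2380 × 1632 = 388.4 kg VSS/d.

P_X ≈ 388 kg VSS/d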